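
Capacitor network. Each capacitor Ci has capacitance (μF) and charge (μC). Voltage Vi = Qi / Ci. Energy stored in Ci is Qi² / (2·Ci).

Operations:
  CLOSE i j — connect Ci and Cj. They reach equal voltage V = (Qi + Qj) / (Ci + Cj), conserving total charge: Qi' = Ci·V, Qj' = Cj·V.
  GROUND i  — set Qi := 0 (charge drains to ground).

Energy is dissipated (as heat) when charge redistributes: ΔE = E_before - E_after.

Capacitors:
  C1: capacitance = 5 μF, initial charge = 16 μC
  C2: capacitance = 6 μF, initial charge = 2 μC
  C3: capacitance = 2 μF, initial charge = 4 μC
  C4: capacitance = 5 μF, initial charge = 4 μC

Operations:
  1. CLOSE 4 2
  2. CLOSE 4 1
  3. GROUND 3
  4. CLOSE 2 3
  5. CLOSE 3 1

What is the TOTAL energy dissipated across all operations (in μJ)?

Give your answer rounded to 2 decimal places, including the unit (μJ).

Answer: 14.86 μJ

Derivation:
Initial: C1(5μF, Q=16μC, V=3.20V), C2(6μF, Q=2μC, V=0.33V), C3(2μF, Q=4μC, V=2.00V), C4(5μF, Q=4μC, V=0.80V)
Op 1: CLOSE 4-2: Q_total=6.00, C_total=11.00, V=0.55; Q4=2.73, Q2=3.27; dissipated=0.297
Op 2: CLOSE 4-1: Q_total=18.73, C_total=10.00, V=1.87; Q4=9.36, Q1=9.36; dissipated=8.808
Op 3: GROUND 3: Q3=0; energy lost=4.000
Op 4: CLOSE 2-3: Q_total=3.27, C_total=8.00, V=0.41; Q2=2.45, Q3=0.82; dissipated=0.223
Op 5: CLOSE 3-1: Q_total=10.18, C_total=7.00, V=1.45; Q3=2.91, Q1=7.27; dissipated=1.530
Total dissipated: 14.859 μJ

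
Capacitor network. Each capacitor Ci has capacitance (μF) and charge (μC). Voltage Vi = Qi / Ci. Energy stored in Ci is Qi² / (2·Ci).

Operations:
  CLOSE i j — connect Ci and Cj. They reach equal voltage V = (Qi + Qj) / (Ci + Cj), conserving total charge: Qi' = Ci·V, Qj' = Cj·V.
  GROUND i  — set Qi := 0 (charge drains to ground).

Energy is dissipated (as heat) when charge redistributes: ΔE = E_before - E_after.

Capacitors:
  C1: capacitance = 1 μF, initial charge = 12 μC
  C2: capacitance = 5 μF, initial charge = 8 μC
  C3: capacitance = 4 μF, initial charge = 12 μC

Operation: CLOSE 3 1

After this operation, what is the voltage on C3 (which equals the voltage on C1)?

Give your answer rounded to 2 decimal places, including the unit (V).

Answer: 4.80 V

Derivation:
Initial: C1(1μF, Q=12μC, V=12.00V), C2(5μF, Q=8μC, V=1.60V), C3(4μF, Q=12μC, V=3.00V)
Op 1: CLOSE 3-1: Q_total=24.00, C_total=5.00, V=4.80; Q3=19.20, Q1=4.80; dissipated=32.400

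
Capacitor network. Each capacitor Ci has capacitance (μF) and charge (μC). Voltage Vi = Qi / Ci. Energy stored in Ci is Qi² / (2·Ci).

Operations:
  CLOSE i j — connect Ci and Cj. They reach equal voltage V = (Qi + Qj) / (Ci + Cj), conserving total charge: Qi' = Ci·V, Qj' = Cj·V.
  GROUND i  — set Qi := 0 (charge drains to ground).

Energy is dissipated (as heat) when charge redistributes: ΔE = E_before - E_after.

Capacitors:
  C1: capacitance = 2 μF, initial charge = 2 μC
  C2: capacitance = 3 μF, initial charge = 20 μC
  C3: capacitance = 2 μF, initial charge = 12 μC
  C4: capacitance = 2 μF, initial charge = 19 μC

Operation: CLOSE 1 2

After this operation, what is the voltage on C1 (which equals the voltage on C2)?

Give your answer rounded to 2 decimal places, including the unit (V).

Answer: 4.40 V

Derivation:
Initial: C1(2μF, Q=2μC, V=1.00V), C2(3μF, Q=20μC, V=6.67V), C3(2μF, Q=12μC, V=6.00V), C4(2μF, Q=19μC, V=9.50V)
Op 1: CLOSE 1-2: Q_total=22.00, C_total=5.00, V=4.40; Q1=8.80, Q2=13.20; dissipated=19.267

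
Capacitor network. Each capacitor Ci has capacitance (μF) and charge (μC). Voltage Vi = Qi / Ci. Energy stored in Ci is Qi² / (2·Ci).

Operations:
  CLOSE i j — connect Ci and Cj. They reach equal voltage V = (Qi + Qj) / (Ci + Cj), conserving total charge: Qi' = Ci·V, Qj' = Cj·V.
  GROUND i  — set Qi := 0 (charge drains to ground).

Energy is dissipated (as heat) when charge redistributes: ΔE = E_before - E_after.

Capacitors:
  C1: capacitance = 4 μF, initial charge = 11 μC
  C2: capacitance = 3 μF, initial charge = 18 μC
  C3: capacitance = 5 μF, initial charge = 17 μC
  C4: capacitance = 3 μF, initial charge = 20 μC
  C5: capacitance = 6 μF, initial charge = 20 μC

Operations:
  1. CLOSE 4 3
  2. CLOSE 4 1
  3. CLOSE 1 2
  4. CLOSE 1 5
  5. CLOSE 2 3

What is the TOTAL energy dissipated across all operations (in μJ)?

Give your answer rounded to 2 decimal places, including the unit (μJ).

Answer: 20.08 μJ

Derivation:
Initial: C1(4μF, Q=11μC, V=2.75V), C2(3μF, Q=18μC, V=6.00V), C3(5μF, Q=17μC, V=3.40V), C4(3μF, Q=20μC, V=6.67V), C5(6μF, Q=20μC, V=3.33V)
Op 1: CLOSE 4-3: Q_total=37.00, C_total=8.00, V=4.62; Q4=13.88, Q3=23.12; dissipated=10.004
Op 2: CLOSE 4-1: Q_total=24.88, C_total=7.00, V=3.55; Q4=10.66, Q1=14.21; dissipated=3.013
Op 3: CLOSE 1-2: Q_total=32.21, C_total=7.00, V=4.60; Q1=18.41, Q2=13.81; dissipated=5.130
Op 4: CLOSE 1-5: Q_total=38.41, C_total=10.00, V=3.84; Q1=15.36, Q5=23.04; dissipated=1.932
Op 5: CLOSE 2-3: Q_total=36.93, C_total=8.00, V=4.62; Q2=13.85, Q3=23.08; dissipated=0.000
Total dissipated: 20.080 μJ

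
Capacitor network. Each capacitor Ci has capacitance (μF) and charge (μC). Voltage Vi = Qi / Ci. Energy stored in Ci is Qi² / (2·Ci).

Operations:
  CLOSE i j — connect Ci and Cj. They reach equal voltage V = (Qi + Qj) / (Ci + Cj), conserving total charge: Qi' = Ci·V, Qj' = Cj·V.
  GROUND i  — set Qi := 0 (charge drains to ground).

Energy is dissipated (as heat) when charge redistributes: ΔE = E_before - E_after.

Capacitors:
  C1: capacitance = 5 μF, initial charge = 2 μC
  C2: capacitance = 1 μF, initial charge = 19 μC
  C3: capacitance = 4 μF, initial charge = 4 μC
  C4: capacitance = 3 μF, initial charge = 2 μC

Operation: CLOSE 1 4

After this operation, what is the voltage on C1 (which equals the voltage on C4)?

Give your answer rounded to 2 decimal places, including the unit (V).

Answer: 0.50 V

Derivation:
Initial: C1(5μF, Q=2μC, V=0.40V), C2(1μF, Q=19μC, V=19.00V), C3(4μF, Q=4μC, V=1.00V), C4(3μF, Q=2μC, V=0.67V)
Op 1: CLOSE 1-4: Q_total=4.00, C_total=8.00, V=0.50; Q1=2.50, Q4=1.50; dissipated=0.067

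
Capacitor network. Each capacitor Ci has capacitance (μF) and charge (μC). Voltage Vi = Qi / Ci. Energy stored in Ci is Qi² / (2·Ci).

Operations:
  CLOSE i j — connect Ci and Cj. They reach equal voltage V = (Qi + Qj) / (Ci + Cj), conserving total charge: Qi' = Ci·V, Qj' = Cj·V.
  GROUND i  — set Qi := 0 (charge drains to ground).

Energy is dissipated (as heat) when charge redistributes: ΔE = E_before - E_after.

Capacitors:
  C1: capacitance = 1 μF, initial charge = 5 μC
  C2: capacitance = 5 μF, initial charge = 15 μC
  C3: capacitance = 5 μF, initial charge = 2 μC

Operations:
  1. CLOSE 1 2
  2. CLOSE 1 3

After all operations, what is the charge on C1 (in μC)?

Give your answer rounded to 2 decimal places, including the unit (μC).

Initial: C1(1μF, Q=5μC, V=5.00V), C2(5μF, Q=15μC, V=3.00V), C3(5μF, Q=2μC, V=0.40V)
Op 1: CLOSE 1-2: Q_total=20.00, C_total=6.00, V=3.33; Q1=3.33, Q2=16.67; dissipated=1.667
Op 2: CLOSE 1-3: Q_total=5.33, C_total=6.00, V=0.89; Q1=0.89, Q3=4.44; dissipated=3.585
Final charges: Q1=0.89, Q2=16.67, Q3=4.44

Answer: 0.89 μC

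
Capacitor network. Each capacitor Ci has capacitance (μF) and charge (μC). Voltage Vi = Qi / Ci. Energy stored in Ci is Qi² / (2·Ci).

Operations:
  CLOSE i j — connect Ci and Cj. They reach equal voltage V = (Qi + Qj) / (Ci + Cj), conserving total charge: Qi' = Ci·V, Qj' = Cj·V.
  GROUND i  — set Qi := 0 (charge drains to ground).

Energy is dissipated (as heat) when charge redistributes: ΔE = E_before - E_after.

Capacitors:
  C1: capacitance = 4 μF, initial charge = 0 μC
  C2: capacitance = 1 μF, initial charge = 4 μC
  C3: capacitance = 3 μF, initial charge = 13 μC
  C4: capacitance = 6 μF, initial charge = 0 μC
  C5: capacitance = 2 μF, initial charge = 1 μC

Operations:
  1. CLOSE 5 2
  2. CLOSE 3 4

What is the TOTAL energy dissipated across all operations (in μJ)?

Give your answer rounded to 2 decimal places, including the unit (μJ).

Answer: 22.86 μJ

Derivation:
Initial: C1(4μF, Q=0μC, V=0.00V), C2(1μF, Q=4μC, V=4.00V), C3(3μF, Q=13μC, V=4.33V), C4(6μF, Q=0μC, V=0.00V), C5(2μF, Q=1μC, V=0.50V)
Op 1: CLOSE 5-2: Q_total=5.00, C_total=3.00, V=1.67; Q5=3.33, Q2=1.67; dissipated=4.083
Op 2: CLOSE 3-4: Q_total=13.00, C_total=9.00, V=1.44; Q3=4.33, Q4=8.67; dissipated=18.778
Total dissipated: 22.861 μJ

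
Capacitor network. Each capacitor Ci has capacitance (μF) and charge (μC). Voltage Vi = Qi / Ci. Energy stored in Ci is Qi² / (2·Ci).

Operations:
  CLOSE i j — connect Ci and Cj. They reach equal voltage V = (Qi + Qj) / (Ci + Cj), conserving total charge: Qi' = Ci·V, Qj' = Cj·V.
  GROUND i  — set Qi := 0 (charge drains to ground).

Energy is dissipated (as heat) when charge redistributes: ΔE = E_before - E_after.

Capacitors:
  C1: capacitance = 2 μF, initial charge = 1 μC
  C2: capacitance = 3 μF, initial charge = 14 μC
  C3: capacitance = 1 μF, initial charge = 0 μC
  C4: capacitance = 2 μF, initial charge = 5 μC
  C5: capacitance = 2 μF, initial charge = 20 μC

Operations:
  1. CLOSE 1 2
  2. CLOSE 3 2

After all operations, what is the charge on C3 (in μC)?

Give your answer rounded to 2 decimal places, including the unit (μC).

Answer: 2.25 μC

Derivation:
Initial: C1(2μF, Q=1μC, V=0.50V), C2(3μF, Q=14μC, V=4.67V), C3(1μF, Q=0μC, V=0.00V), C4(2μF, Q=5μC, V=2.50V), C5(2μF, Q=20μC, V=10.00V)
Op 1: CLOSE 1-2: Q_total=15.00, C_total=5.00, V=3.00; Q1=6.00, Q2=9.00; dissipated=10.417
Op 2: CLOSE 3-2: Q_total=9.00, C_total=4.00, V=2.25; Q3=2.25, Q2=6.75; dissipated=3.375
Final charges: Q1=6.00, Q2=6.75, Q3=2.25, Q4=5.00, Q5=20.00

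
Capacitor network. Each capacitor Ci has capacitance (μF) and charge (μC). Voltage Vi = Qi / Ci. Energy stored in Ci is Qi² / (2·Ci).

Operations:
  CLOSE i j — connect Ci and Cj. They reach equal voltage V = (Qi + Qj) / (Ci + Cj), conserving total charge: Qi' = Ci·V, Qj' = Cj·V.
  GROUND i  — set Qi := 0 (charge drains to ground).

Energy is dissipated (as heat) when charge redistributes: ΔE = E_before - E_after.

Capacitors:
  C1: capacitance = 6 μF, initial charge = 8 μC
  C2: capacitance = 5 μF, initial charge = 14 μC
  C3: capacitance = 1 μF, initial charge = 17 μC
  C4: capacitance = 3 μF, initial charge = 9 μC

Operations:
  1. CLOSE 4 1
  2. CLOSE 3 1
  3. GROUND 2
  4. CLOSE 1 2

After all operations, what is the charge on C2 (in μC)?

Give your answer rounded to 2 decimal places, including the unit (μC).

Initial: C1(6μF, Q=8μC, V=1.33V), C2(5μF, Q=14μC, V=2.80V), C3(1μF, Q=17μC, V=17.00V), C4(3μF, Q=9μC, V=3.00V)
Op 1: CLOSE 4-1: Q_total=17.00, C_total=9.00, V=1.89; Q4=5.67, Q1=11.33; dissipated=2.778
Op 2: CLOSE 3-1: Q_total=28.33, C_total=7.00, V=4.05; Q3=4.05, Q1=24.29; dissipated=97.862
Op 3: GROUND 2: Q2=0; energy lost=19.600
Op 4: CLOSE 1-2: Q_total=24.29, C_total=11.00, V=2.21; Q1=13.25, Q2=11.04; dissipated=22.341
Final charges: Q1=13.25, Q2=11.04, Q3=4.05, Q4=5.67

Answer: 11.04 μC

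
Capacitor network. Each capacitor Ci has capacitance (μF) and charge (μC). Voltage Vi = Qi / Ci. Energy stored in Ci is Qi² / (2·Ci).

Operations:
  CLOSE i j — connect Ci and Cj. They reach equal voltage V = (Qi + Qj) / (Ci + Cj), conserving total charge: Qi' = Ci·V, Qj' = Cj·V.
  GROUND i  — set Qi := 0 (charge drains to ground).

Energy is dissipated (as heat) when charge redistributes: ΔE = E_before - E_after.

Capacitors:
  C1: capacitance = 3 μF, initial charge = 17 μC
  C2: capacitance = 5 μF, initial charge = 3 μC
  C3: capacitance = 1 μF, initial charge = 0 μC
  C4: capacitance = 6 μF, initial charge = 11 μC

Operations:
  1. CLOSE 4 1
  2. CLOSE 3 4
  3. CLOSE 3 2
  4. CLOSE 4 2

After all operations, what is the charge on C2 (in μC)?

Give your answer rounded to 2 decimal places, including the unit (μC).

Initial: C1(3μF, Q=17μC, V=5.67V), C2(5μF, Q=3μC, V=0.60V), C3(1μF, Q=0μC, V=0.00V), C4(6μF, Q=11μC, V=1.83V)
Op 1: CLOSE 4-1: Q_total=28.00, C_total=9.00, V=3.11; Q4=18.67, Q1=9.33; dissipated=14.694
Op 2: CLOSE 3-4: Q_total=18.67, C_total=7.00, V=2.67; Q3=2.67, Q4=16.00; dissipated=4.148
Op 3: CLOSE 3-2: Q_total=5.67, C_total=6.00, V=0.94; Q3=0.94, Q2=4.72; dissipated=1.780
Op 4: CLOSE 4-2: Q_total=20.72, C_total=11.00, V=1.88; Q4=11.30, Q2=9.42; dissipated=4.045
Final charges: Q1=9.33, Q2=9.42, Q3=0.94, Q4=11.30

Answer: 9.42 μC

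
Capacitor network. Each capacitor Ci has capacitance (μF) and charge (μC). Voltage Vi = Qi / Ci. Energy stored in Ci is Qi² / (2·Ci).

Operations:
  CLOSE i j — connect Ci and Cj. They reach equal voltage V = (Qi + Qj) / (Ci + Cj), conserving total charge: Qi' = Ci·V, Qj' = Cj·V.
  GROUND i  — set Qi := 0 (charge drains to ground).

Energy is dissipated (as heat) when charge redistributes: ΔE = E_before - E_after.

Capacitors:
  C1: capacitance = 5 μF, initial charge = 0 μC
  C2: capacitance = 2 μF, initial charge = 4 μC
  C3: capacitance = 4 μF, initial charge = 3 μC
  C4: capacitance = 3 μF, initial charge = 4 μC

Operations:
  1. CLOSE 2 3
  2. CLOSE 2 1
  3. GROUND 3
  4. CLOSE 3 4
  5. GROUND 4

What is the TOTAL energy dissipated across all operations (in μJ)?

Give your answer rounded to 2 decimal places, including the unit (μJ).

Answer: 6.75 μJ

Derivation:
Initial: C1(5μF, Q=0μC, V=0.00V), C2(2μF, Q=4μC, V=2.00V), C3(4μF, Q=3μC, V=0.75V), C4(3μF, Q=4μC, V=1.33V)
Op 1: CLOSE 2-3: Q_total=7.00, C_total=6.00, V=1.17; Q2=2.33, Q3=4.67; dissipated=1.042
Op 2: CLOSE 2-1: Q_total=2.33, C_total=7.00, V=0.33; Q2=0.67, Q1=1.67; dissipated=0.972
Op 3: GROUND 3: Q3=0; energy lost=2.722
Op 4: CLOSE 3-4: Q_total=4.00, C_total=7.00, V=0.57; Q3=2.29, Q4=1.71; dissipated=1.524
Op 5: GROUND 4: Q4=0; energy lost=0.490
Total dissipated: 6.750 μJ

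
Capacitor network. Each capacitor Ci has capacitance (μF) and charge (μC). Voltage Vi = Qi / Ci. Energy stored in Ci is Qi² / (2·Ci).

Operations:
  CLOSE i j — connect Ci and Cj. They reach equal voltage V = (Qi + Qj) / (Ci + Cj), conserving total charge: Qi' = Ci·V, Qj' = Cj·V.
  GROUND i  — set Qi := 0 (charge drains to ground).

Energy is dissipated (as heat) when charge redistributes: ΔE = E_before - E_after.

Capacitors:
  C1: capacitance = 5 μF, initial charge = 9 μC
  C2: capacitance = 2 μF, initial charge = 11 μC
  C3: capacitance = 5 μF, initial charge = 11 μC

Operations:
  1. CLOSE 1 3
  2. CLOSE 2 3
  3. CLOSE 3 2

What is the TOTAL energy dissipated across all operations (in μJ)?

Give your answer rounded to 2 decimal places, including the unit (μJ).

Answer: 8.95 μJ

Derivation:
Initial: C1(5μF, Q=9μC, V=1.80V), C2(2μF, Q=11μC, V=5.50V), C3(5μF, Q=11μC, V=2.20V)
Op 1: CLOSE 1-3: Q_total=20.00, C_total=10.00, V=2.00; Q1=10.00, Q3=10.00; dissipated=0.200
Op 2: CLOSE 2-3: Q_total=21.00, C_total=7.00, V=3.00; Q2=6.00, Q3=15.00; dissipated=8.750
Op 3: CLOSE 3-2: Q_total=21.00, C_total=7.00, V=3.00; Q3=15.00, Q2=6.00; dissipated=0.000
Total dissipated: 8.950 μJ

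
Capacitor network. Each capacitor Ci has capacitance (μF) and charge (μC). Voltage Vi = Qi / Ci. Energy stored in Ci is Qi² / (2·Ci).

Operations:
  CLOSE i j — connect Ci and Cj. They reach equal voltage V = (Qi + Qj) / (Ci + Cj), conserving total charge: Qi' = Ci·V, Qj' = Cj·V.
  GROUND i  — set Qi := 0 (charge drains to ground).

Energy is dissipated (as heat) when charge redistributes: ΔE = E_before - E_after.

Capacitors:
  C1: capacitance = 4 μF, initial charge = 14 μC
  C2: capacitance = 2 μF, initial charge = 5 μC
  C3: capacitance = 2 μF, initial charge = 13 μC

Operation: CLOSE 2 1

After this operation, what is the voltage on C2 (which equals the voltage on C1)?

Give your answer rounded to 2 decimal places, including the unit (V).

Initial: C1(4μF, Q=14μC, V=3.50V), C2(2μF, Q=5μC, V=2.50V), C3(2μF, Q=13μC, V=6.50V)
Op 1: CLOSE 2-1: Q_total=19.00, C_total=6.00, V=3.17; Q2=6.33, Q1=12.67; dissipated=0.667

Answer: 3.17 V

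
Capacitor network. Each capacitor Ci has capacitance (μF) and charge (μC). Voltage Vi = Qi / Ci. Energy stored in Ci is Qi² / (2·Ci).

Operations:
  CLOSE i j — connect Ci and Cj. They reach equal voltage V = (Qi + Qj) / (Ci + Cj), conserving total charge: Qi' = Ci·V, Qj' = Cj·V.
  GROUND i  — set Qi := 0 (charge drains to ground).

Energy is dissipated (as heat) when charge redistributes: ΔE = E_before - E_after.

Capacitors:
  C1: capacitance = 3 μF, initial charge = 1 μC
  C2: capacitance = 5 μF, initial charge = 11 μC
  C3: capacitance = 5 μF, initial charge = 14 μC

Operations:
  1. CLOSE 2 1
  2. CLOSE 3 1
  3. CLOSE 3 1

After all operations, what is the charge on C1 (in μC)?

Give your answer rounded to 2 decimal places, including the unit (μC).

Initial: C1(3μF, Q=1μC, V=0.33V), C2(5μF, Q=11μC, V=2.20V), C3(5μF, Q=14μC, V=2.80V)
Op 1: CLOSE 2-1: Q_total=12.00, C_total=8.00, V=1.50; Q2=7.50, Q1=4.50; dissipated=3.267
Op 2: CLOSE 3-1: Q_total=18.50, C_total=8.00, V=2.31; Q3=11.56, Q1=6.94; dissipated=1.584
Op 3: CLOSE 3-1: Q_total=18.50, C_total=8.00, V=2.31; Q3=11.56, Q1=6.94; dissipated=0.000
Final charges: Q1=6.94, Q2=7.50, Q3=11.56

Answer: 6.94 μC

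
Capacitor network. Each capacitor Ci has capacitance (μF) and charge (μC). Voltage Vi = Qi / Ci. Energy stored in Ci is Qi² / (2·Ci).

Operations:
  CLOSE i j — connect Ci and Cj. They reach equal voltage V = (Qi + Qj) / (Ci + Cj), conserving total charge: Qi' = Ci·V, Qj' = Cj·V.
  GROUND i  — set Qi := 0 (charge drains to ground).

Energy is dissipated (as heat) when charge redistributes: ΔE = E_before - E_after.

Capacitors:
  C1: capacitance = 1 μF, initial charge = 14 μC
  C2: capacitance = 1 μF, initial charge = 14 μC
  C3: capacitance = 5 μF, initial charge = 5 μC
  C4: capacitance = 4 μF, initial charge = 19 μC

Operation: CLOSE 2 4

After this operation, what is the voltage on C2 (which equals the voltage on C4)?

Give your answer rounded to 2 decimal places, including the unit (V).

Initial: C1(1μF, Q=14μC, V=14.00V), C2(1μF, Q=14μC, V=14.00V), C3(5μF, Q=5μC, V=1.00V), C4(4μF, Q=19μC, V=4.75V)
Op 1: CLOSE 2-4: Q_total=33.00, C_total=5.00, V=6.60; Q2=6.60, Q4=26.40; dissipated=34.225

Answer: 6.60 V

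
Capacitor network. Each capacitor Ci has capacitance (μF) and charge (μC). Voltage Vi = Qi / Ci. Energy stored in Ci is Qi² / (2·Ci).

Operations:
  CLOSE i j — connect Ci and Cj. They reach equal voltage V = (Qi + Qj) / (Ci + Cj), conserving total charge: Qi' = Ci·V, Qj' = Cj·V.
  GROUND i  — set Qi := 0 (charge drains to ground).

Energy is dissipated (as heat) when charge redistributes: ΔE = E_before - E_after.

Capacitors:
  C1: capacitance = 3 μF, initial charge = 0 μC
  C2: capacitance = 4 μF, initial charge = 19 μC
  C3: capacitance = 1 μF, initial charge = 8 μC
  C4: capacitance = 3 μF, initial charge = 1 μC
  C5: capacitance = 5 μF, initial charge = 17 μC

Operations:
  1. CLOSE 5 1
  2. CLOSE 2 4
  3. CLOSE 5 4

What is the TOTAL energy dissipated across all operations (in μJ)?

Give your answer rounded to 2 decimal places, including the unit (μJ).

Answer: 28.06 μJ

Derivation:
Initial: C1(3μF, Q=0μC, V=0.00V), C2(4μF, Q=19μC, V=4.75V), C3(1μF, Q=8μC, V=8.00V), C4(3μF, Q=1μC, V=0.33V), C5(5μF, Q=17μC, V=3.40V)
Op 1: CLOSE 5-1: Q_total=17.00, C_total=8.00, V=2.12; Q5=10.62, Q1=6.38; dissipated=10.838
Op 2: CLOSE 2-4: Q_total=20.00, C_total=7.00, V=2.86; Q2=11.43, Q4=8.57; dissipated=16.720
Op 3: CLOSE 5-4: Q_total=19.20, C_total=8.00, V=2.40; Q5=12.00, Q4=7.20; dissipated=0.503
Total dissipated: 28.060 μJ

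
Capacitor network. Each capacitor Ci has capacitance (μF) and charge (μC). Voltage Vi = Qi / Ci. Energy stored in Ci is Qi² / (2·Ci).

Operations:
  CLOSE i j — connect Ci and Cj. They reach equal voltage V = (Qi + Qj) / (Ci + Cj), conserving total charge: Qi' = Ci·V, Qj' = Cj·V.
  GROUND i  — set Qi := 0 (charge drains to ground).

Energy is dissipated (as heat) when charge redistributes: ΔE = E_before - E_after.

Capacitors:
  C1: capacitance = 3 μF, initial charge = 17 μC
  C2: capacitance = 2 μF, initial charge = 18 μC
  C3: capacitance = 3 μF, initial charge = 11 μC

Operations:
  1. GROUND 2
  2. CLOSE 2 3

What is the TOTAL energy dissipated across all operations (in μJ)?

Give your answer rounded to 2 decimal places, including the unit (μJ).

Initial: C1(3μF, Q=17μC, V=5.67V), C2(2μF, Q=18μC, V=9.00V), C3(3μF, Q=11μC, V=3.67V)
Op 1: GROUND 2: Q2=0; energy lost=81.000
Op 2: CLOSE 2-3: Q_total=11.00, C_total=5.00, V=2.20; Q2=4.40, Q3=6.60; dissipated=8.067
Total dissipated: 89.067 μJ

Answer: 89.07 μJ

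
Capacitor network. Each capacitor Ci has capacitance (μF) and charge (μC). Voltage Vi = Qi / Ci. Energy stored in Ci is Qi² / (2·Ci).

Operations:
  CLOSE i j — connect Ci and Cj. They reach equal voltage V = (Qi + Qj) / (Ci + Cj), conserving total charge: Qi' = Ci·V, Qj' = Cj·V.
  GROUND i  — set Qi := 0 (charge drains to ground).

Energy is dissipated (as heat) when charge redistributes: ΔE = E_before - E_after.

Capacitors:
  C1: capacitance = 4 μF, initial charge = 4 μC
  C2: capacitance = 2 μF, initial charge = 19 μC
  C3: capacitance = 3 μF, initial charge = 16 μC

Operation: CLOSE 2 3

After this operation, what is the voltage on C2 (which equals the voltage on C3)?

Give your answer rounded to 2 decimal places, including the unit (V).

Initial: C1(4μF, Q=4μC, V=1.00V), C2(2μF, Q=19μC, V=9.50V), C3(3μF, Q=16μC, V=5.33V)
Op 1: CLOSE 2-3: Q_total=35.00, C_total=5.00, V=7.00; Q2=14.00, Q3=21.00; dissipated=10.417

Answer: 7.00 V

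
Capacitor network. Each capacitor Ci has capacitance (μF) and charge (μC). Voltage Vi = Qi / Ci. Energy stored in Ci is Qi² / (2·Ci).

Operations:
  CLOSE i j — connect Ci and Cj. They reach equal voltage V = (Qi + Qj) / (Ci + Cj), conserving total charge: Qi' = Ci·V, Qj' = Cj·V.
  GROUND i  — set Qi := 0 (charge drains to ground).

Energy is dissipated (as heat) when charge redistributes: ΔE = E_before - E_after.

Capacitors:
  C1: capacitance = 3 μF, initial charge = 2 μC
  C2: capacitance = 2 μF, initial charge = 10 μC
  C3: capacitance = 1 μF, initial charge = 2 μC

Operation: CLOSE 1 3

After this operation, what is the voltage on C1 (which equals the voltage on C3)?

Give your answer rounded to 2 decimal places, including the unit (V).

Initial: C1(3μF, Q=2μC, V=0.67V), C2(2μF, Q=10μC, V=5.00V), C3(1μF, Q=2μC, V=2.00V)
Op 1: CLOSE 1-3: Q_total=4.00, C_total=4.00, V=1.00; Q1=3.00, Q3=1.00; dissipated=0.667

Answer: 1.00 V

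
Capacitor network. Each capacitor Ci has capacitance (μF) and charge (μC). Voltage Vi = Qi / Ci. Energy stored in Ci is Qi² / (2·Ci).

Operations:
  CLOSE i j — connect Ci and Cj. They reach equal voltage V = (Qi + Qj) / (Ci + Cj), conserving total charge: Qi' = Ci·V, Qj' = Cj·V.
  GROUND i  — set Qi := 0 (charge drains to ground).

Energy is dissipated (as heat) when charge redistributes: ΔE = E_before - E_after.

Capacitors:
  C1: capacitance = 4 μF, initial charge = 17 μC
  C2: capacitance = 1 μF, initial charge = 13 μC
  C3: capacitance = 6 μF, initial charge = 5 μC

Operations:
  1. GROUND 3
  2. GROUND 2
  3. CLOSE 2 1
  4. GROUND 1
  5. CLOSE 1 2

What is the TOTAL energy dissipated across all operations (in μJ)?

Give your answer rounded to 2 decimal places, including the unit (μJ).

Initial: C1(4μF, Q=17μC, V=4.25V), C2(1μF, Q=13μC, V=13.00V), C3(6μF, Q=5μC, V=0.83V)
Op 1: GROUND 3: Q3=0; energy lost=2.083
Op 2: GROUND 2: Q2=0; energy lost=84.500
Op 3: CLOSE 2-1: Q_total=17.00, C_total=5.00, V=3.40; Q2=3.40, Q1=13.60; dissipated=7.225
Op 4: GROUND 1: Q1=0; energy lost=23.120
Op 5: CLOSE 1-2: Q_total=3.40, C_total=5.00, V=0.68; Q1=2.72, Q2=0.68; dissipated=4.624
Total dissipated: 121.552 μJ

Answer: 121.55 μJ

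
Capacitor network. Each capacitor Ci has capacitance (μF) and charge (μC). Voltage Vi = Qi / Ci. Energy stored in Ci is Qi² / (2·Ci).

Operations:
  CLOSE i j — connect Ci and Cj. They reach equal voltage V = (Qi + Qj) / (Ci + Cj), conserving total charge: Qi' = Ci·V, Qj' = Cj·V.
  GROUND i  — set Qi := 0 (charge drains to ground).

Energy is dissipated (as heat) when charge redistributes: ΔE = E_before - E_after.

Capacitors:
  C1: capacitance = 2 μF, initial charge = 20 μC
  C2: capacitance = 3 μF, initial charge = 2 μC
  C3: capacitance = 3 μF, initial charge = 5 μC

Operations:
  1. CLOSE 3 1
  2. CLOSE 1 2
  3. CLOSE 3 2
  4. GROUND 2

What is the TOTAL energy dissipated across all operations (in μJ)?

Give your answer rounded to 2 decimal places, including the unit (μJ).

Answer: 78.54 μJ

Derivation:
Initial: C1(2μF, Q=20μC, V=10.00V), C2(3μF, Q=2μC, V=0.67V), C3(3μF, Q=5μC, V=1.67V)
Op 1: CLOSE 3-1: Q_total=25.00, C_total=5.00, V=5.00; Q3=15.00, Q1=10.00; dissipated=41.667
Op 2: CLOSE 1-2: Q_total=12.00, C_total=5.00, V=2.40; Q1=4.80, Q2=7.20; dissipated=11.267
Op 3: CLOSE 3-2: Q_total=22.20, C_total=6.00, V=3.70; Q3=11.10, Q2=11.10; dissipated=5.070
Op 4: GROUND 2: Q2=0; energy lost=20.535
Total dissipated: 78.538 μJ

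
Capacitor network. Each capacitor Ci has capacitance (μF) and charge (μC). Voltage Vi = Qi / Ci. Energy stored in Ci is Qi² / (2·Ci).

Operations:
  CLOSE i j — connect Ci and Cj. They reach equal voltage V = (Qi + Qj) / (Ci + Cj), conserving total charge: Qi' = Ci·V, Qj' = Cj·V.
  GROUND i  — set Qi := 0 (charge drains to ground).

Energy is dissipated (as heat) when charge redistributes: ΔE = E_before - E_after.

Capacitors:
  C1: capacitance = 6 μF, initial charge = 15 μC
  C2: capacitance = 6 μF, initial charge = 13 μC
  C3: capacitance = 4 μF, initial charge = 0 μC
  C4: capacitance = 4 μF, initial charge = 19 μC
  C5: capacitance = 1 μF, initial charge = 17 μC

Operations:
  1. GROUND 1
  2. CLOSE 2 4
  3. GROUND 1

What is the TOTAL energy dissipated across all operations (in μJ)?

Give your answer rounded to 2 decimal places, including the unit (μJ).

Answer: 26.76 μJ

Derivation:
Initial: C1(6μF, Q=15μC, V=2.50V), C2(6μF, Q=13μC, V=2.17V), C3(4μF, Q=0μC, V=0.00V), C4(4μF, Q=19μC, V=4.75V), C5(1μF, Q=17μC, V=17.00V)
Op 1: GROUND 1: Q1=0; energy lost=18.750
Op 2: CLOSE 2-4: Q_total=32.00, C_total=10.00, V=3.20; Q2=19.20, Q4=12.80; dissipated=8.008
Op 3: GROUND 1: Q1=0; energy lost=0.000
Total dissipated: 26.758 μJ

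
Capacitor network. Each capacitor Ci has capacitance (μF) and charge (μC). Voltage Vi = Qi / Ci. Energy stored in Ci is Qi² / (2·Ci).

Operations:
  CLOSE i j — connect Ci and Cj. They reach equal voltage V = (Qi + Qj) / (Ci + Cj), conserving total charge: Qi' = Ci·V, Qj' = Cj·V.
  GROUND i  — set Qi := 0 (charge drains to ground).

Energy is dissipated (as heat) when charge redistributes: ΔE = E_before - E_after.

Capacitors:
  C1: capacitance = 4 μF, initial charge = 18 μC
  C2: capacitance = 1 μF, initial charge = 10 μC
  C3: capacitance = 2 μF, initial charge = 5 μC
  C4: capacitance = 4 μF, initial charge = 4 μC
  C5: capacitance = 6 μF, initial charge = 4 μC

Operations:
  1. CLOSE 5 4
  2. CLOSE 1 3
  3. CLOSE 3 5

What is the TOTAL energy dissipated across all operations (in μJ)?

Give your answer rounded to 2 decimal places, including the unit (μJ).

Answer: 9.70 μJ

Derivation:
Initial: C1(4μF, Q=18μC, V=4.50V), C2(1μF, Q=10μC, V=10.00V), C3(2μF, Q=5μC, V=2.50V), C4(4μF, Q=4μC, V=1.00V), C5(6μF, Q=4μC, V=0.67V)
Op 1: CLOSE 5-4: Q_total=8.00, C_total=10.00, V=0.80; Q5=4.80, Q4=3.20; dissipated=0.133
Op 2: CLOSE 1-3: Q_total=23.00, C_total=6.00, V=3.83; Q1=15.33, Q3=7.67; dissipated=2.667
Op 3: CLOSE 3-5: Q_total=12.47, C_total=8.00, V=1.56; Q3=3.12, Q5=9.35; dissipated=6.901
Total dissipated: 9.701 μJ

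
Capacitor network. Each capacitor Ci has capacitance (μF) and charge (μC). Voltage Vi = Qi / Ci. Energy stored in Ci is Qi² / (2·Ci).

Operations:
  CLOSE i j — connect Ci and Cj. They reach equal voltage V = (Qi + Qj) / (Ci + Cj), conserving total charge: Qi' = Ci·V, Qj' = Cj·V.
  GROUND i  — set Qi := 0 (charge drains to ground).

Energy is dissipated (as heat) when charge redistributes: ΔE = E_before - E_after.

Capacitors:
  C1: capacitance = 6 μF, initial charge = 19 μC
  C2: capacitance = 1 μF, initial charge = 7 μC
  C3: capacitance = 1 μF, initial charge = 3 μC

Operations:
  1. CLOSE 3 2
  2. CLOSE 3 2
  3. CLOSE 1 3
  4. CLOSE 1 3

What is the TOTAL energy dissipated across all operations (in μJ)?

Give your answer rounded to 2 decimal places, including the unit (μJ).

Answer: 5.44 μJ

Derivation:
Initial: C1(6μF, Q=19μC, V=3.17V), C2(1μF, Q=7μC, V=7.00V), C3(1μF, Q=3μC, V=3.00V)
Op 1: CLOSE 3-2: Q_total=10.00, C_total=2.00, V=5.00; Q3=5.00, Q2=5.00; dissipated=4.000
Op 2: CLOSE 3-2: Q_total=10.00, C_total=2.00, V=5.00; Q3=5.00, Q2=5.00; dissipated=0.000
Op 3: CLOSE 1-3: Q_total=24.00, C_total=7.00, V=3.43; Q1=20.57, Q3=3.43; dissipated=1.440
Op 4: CLOSE 1-3: Q_total=24.00, C_total=7.00, V=3.43; Q1=20.57, Q3=3.43; dissipated=0.000
Total dissipated: 5.440 μJ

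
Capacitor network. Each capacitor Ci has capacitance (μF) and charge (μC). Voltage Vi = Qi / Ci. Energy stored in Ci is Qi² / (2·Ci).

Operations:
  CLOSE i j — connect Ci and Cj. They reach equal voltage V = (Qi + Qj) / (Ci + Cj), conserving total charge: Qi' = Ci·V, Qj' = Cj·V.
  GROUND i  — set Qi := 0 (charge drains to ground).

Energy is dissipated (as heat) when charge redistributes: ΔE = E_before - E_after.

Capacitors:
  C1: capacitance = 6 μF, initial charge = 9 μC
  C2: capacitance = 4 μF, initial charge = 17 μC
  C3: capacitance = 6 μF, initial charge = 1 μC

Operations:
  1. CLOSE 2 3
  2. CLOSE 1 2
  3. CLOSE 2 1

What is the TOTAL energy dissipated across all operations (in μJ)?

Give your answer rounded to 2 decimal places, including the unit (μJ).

Answer: 20.12 μJ

Derivation:
Initial: C1(6μF, Q=9μC, V=1.50V), C2(4μF, Q=17μC, V=4.25V), C3(6μF, Q=1μC, V=0.17V)
Op 1: CLOSE 2-3: Q_total=18.00, C_total=10.00, V=1.80; Q2=7.20, Q3=10.80; dissipated=20.008
Op 2: CLOSE 1-2: Q_total=16.20, C_total=10.00, V=1.62; Q1=9.72, Q2=6.48; dissipated=0.108
Op 3: CLOSE 2-1: Q_total=16.20, C_total=10.00, V=1.62; Q2=6.48, Q1=9.72; dissipated=0.000
Total dissipated: 20.116 μJ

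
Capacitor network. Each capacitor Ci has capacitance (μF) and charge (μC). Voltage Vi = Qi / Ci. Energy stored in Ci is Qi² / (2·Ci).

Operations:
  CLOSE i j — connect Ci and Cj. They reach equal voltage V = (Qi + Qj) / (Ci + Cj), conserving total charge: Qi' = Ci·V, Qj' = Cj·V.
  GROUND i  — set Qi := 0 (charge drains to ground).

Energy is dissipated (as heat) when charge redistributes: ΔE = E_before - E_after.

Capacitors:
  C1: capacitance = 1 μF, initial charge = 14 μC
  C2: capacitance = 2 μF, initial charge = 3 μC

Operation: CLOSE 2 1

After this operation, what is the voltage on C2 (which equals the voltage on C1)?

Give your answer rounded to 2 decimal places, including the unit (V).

Initial: C1(1μF, Q=14μC, V=14.00V), C2(2μF, Q=3μC, V=1.50V)
Op 1: CLOSE 2-1: Q_total=17.00, C_total=3.00, V=5.67; Q2=11.33, Q1=5.67; dissipated=52.083

Answer: 5.67 V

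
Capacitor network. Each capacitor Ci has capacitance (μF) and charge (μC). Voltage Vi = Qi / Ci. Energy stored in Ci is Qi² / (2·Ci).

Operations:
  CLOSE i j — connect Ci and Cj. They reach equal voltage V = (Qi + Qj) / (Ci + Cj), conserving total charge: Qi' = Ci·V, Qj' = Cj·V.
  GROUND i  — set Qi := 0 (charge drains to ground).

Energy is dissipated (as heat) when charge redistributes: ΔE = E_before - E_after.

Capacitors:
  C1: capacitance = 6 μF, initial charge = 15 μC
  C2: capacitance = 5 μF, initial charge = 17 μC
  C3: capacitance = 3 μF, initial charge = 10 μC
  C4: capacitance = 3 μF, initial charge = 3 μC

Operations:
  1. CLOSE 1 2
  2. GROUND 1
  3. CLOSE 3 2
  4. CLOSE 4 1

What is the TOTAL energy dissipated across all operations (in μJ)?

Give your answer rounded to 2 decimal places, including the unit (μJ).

Answer: 27.66 μJ

Derivation:
Initial: C1(6μF, Q=15μC, V=2.50V), C2(5μF, Q=17μC, V=3.40V), C3(3μF, Q=10μC, V=3.33V), C4(3μF, Q=3μC, V=1.00V)
Op 1: CLOSE 1-2: Q_total=32.00, C_total=11.00, V=2.91; Q1=17.45, Q2=14.55; dissipated=1.105
Op 2: GROUND 1: Q1=0; energy lost=25.388
Op 3: CLOSE 3-2: Q_total=24.55, C_total=8.00, V=3.07; Q3=9.20, Q2=15.34; dissipated=0.169
Op 4: CLOSE 4-1: Q_total=3.00, C_total=9.00, V=0.33; Q4=1.00, Q1=2.00; dissipated=1.000
Total dissipated: 27.662 μJ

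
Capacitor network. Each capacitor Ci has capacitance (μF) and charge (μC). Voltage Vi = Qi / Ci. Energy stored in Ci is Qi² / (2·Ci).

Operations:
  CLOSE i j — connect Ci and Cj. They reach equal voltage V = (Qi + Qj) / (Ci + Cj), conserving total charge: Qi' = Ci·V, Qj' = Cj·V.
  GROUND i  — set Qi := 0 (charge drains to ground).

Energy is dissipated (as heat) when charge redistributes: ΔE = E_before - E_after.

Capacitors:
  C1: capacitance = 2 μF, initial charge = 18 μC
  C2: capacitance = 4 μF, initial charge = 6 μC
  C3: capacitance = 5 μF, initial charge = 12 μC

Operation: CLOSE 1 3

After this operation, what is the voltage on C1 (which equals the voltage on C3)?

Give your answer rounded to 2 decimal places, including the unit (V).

Answer: 4.29 V

Derivation:
Initial: C1(2μF, Q=18μC, V=9.00V), C2(4μF, Q=6μC, V=1.50V), C3(5μF, Q=12μC, V=2.40V)
Op 1: CLOSE 1-3: Q_total=30.00, C_total=7.00, V=4.29; Q1=8.57, Q3=21.43; dissipated=31.114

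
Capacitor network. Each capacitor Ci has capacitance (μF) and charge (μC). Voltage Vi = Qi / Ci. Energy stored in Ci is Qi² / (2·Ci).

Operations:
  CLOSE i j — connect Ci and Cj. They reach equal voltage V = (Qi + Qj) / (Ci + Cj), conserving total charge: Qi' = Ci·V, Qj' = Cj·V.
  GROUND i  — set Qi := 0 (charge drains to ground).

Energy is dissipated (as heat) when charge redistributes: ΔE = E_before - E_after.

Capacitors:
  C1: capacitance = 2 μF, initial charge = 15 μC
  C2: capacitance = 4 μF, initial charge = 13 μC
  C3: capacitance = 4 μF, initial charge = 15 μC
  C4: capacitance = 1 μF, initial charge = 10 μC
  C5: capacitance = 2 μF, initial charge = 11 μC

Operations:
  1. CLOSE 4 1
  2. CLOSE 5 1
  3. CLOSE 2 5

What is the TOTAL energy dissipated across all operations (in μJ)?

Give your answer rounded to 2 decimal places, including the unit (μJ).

Initial: C1(2μF, Q=15μC, V=7.50V), C2(4μF, Q=13μC, V=3.25V), C3(4μF, Q=15μC, V=3.75V), C4(1μF, Q=10μC, V=10.00V), C5(2μF, Q=11μC, V=5.50V)
Op 1: CLOSE 4-1: Q_total=25.00, C_total=3.00, V=8.33; Q4=8.33, Q1=16.67; dissipated=2.083
Op 2: CLOSE 5-1: Q_total=27.67, C_total=4.00, V=6.92; Q5=13.83, Q1=13.83; dissipated=4.014
Op 3: CLOSE 2-5: Q_total=26.83, C_total=6.00, V=4.47; Q2=17.89, Q5=8.94; dissipated=8.963
Total dissipated: 15.060 μJ

Answer: 15.06 μJ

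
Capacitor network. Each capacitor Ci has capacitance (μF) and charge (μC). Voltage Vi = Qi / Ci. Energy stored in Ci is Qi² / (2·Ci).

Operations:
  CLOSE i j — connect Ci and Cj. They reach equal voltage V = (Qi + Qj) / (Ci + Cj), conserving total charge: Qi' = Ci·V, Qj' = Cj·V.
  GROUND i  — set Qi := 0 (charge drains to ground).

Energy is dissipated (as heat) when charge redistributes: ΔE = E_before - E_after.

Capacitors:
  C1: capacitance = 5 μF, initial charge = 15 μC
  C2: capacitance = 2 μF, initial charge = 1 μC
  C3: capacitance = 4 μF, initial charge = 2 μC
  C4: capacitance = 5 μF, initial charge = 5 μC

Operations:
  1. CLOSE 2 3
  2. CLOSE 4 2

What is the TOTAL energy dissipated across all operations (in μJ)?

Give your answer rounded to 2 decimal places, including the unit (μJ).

Initial: C1(5μF, Q=15μC, V=3.00V), C2(2μF, Q=1μC, V=0.50V), C3(4μF, Q=2μC, V=0.50V), C4(5μF, Q=5μC, V=1.00V)
Op 1: CLOSE 2-3: Q_total=3.00, C_total=6.00, V=0.50; Q2=1.00, Q3=2.00; dissipated=0.000
Op 2: CLOSE 4-2: Q_total=6.00, C_total=7.00, V=0.86; Q4=4.29, Q2=1.71; dissipated=0.179
Total dissipated: 0.179 μJ

Answer: 0.18 μJ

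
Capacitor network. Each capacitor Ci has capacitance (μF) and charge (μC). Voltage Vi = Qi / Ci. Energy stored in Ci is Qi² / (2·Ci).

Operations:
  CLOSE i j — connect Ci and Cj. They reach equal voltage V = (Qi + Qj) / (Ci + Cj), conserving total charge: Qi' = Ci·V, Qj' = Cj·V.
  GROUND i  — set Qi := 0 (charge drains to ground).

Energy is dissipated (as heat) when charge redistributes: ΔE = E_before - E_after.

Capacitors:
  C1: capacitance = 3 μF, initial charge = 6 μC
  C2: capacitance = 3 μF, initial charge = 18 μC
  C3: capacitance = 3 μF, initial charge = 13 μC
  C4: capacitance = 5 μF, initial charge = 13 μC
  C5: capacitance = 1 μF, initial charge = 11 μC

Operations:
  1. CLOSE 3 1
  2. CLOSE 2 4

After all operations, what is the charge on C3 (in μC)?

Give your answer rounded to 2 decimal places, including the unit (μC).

Initial: C1(3μF, Q=6μC, V=2.00V), C2(3μF, Q=18μC, V=6.00V), C3(3μF, Q=13μC, V=4.33V), C4(5μF, Q=13μC, V=2.60V), C5(1μF, Q=11μC, V=11.00V)
Op 1: CLOSE 3-1: Q_total=19.00, C_total=6.00, V=3.17; Q3=9.50, Q1=9.50; dissipated=4.083
Op 2: CLOSE 2-4: Q_total=31.00, C_total=8.00, V=3.88; Q2=11.62, Q4=19.38; dissipated=10.838
Final charges: Q1=9.50, Q2=11.62, Q3=9.50, Q4=19.38, Q5=11.00

Answer: 9.50 μC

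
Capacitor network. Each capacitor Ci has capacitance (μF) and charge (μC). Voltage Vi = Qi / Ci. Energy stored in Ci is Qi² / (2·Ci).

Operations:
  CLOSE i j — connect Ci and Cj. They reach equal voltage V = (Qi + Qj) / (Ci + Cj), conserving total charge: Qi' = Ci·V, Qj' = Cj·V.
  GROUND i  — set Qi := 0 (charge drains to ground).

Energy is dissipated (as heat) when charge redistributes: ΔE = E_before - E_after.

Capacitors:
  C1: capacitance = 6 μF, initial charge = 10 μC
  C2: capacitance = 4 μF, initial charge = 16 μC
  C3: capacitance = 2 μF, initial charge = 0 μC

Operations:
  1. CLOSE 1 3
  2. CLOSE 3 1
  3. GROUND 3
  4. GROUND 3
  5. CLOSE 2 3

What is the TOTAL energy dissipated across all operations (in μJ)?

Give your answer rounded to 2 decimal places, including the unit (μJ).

Answer: 14.31 μJ

Derivation:
Initial: C1(6μF, Q=10μC, V=1.67V), C2(4μF, Q=16μC, V=4.00V), C3(2μF, Q=0μC, V=0.00V)
Op 1: CLOSE 1-3: Q_total=10.00, C_total=8.00, V=1.25; Q1=7.50, Q3=2.50; dissipated=2.083
Op 2: CLOSE 3-1: Q_total=10.00, C_total=8.00, V=1.25; Q3=2.50, Q1=7.50; dissipated=0.000
Op 3: GROUND 3: Q3=0; energy lost=1.562
Op 4: GROUND 3: Q3=0; energy lost=0.000
Op 5: CLOSE 2-3: Q_total=16.00, C_total=6.00, V=2.67; Q2=10.67, Q3=5.33; dissipated=10.667
Total dissipated: 14.312 μJ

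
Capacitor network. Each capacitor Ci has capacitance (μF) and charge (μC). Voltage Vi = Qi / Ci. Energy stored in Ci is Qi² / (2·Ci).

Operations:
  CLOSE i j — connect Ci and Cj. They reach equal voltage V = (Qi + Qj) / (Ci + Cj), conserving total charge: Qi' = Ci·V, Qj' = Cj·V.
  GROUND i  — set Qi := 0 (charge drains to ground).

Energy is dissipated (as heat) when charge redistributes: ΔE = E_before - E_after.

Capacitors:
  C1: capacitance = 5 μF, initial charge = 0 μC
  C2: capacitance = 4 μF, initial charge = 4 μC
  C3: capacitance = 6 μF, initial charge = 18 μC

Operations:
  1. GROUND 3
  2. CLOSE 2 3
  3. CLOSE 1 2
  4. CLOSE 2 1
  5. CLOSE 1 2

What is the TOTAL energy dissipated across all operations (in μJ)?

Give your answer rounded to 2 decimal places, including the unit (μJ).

Initial: C1(5μF, Q=0μC, V=0.00V), C2(4μF, Q=4μC, V=1.00V), C3(6μF, Q=18μC, V=3.00V)
Op 1: GROUND 3: Q3=0; energy lost=27.000
Op 2: CLOSE 2-3: Q_total=4.00, C_total=10.00, V=0.40; Q2=1.60, Q3=2.40; dissipated=1.200
Op 3: CLOSE 1-2: Q_total=1.60, C_total=9.00, V=0.18; Q1=0.89, Q2=0.71; dissipated=0.178
Op 4: CLOSE 2-1: Q_total=1.60, C_total=9.00, V=0.18; Q2=0.71, Q1=0.89; dissipated=0.000
Op 5: CLOSE 1-2: Q_total=1.60, C_total=9.00, V=0.18; Q1=0.89, Q2=0.71; dissipated=0.000
Total dissipated: 28.378 μJ

Answer: 28.38 μJ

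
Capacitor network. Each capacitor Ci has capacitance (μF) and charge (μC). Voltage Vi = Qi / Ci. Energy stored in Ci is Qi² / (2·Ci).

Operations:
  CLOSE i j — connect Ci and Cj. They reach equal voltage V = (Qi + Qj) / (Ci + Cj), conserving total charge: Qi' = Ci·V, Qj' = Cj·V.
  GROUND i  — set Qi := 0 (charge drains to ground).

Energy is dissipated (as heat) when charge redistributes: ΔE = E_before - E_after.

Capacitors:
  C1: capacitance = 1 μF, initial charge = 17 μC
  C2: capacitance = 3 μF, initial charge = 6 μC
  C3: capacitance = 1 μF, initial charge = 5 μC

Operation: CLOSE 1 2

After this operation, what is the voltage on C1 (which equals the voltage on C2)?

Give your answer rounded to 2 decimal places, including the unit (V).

Initial: C1(1μF, Q=17μC, V=17.00V), C2(3μF, Q=6μC, V=2.00V), C3(1μF, Q=5μC, V=5.00V)
Op 1: CLOSE 1-2: Q_total=23.00, C_total=4.00, V=5.75; Q1=5.75, Q2=17.25; dissipated=84.375

Answer: 5.75 V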